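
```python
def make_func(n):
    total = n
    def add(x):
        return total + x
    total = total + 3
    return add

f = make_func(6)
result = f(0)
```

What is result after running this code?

Step 1: make_func(6) sets total = 6, then total = 6 + 3 = 9.
Step 2: Closures capture by reference, so add sees total = 9.
Step 3: f(0) returns 9 + 0 = 9

The answer is 9.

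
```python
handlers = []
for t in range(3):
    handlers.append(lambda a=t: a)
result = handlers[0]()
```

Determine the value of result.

Step 1: Default argument a=t captures t's value at each iteration.
Step 2: handlers[0] captured a = 0 when t was 0.
Step 3: result = 0

The answer is 0.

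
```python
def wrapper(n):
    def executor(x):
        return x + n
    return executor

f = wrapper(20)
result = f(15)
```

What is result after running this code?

Step 1: wrapper(20) creates a closure that captures n = 20.
Step 2: f(15) calls the closure with x = 15, returning 15 + 20 = 35.
Step 3: result = 35

The answer is 35.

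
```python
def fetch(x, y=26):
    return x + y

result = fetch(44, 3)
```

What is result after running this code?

Step 1: fetch(44, 3) overrides default y with 3.
Step 2: Returns 44 + 3 = 47.
Step 3: result = 47

The answer is 47.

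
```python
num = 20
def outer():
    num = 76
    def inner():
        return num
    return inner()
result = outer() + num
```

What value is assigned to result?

Step 1: Global num = 20. outer() shadows with num = 76.
Step 2: inner() returns enclosing num = 76. outer() = 76.
Step 3: result = 76 + global num (20) = 96

The answer is 96.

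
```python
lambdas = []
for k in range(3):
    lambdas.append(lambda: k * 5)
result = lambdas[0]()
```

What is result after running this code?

Step 1: All lambdas reference the same variable k (late binding).
Step 2: After the loop, k = 2. Every lambda returns k * 5.
Step 3: lambdas[0]() = 2 * 5 = 10

The answer is 10.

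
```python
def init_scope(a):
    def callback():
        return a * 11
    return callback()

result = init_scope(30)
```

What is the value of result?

Step 1: init_scope(30) binds parameter a = 30.
Step 2: callback() accesses a = 30 from enclosing scope.
Step 3: result = 30 * 11 = 330

The answer is 330.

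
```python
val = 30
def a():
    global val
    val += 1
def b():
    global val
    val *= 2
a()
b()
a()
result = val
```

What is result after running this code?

Step 1: val = 30.
Step 2: a(): val = 30 + 1 = 31.
Step 3: b(): val = 31 * 2 = 62.
Step 4: a(): val = 62 + 1 = 63

The answer is 63.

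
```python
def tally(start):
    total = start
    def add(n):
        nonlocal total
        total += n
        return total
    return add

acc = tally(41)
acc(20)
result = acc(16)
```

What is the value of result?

Step 1: tally(41) creates closure with total = 41.
Step 2: First acc(20): total = 41 + 20 = 61.
Step 3: Second acc(16): total = 61 + 16 = 77. result = 77

The answer is 77.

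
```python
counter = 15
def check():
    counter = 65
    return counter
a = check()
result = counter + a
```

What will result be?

Step 1: Global counter = 15. check() returns local counter = 65.
Step 2: a = 65. Global counter still = 15.
Step 3: result = 15 + 65 = 80

The answer is 80.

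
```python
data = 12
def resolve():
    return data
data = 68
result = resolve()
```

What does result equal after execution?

Step 1: data is first set to 12, then reassigned to 68.
Step 2: resolve() is called after the reassignment, so it looks up the current global data = 68.
Step 3: result = 68

The answer is 68.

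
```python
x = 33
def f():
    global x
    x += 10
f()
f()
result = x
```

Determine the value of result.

Step 1: x = 33.
Step 2: First f(): x = 33 + 10 = 43.
Step 3: Second f(): x = 43 + 10 = 53. result = 53

The answer is 53.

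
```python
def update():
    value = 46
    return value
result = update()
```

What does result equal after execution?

Step 1: update() defines value = 46 in its local scope.
Step 2: return value finds the local variable value = 46.
Step 3: result = 46

The answer is 46.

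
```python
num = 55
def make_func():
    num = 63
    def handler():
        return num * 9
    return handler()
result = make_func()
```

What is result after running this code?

Step 1: make_func() shadows global num with num = 63.
Step 2: handler() finds num = 63 in enclosing scope, computes 63 * 9 = 567.
Step 3: result = 567

The answer is 567.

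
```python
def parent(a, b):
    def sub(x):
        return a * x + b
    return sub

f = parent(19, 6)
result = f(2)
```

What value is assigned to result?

Step 1: parent(19, 6) captures a = 19, b = 6.
Step 2: f(2) computes 19 * 2 + 6 = 44.
Step 3: result = 44

The answer is 44.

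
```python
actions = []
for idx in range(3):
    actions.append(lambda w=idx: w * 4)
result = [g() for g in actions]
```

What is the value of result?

Step 1: Default arg w=idx captures idx at each iteration.
Step 2: actions[k] has w defaulting to k, returns k * 4.
Step 3: result = [0, 4, 8]

The answer is [0, 4, 8].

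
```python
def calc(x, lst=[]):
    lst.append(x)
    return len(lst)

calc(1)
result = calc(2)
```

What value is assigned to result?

Step 1: Mutable default list persists between calls.
Step 2: First call: lst = [1], len = 1. Second call: lst = [1, 2], len = 2.
Step 3: result = 2

The answer is 2.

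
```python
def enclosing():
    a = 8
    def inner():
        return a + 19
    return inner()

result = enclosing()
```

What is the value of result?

Step 1: enclosing() defines a = 8.
Step 2: inner() reads a = 8 from enclosing scope, returns 8 + 19 = 27.
Step 3: result = 27

The answer is 27.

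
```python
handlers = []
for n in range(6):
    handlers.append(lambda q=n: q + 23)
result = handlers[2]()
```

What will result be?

Step 1: Default argument q=n captures n's value at definition time.
Step 2: handlers[2] was defined when n = 2, so q defaults to 2.
Step 3: result = 2 + 23 = 25 (default arg fixes the late binding issue)

The answer is 25.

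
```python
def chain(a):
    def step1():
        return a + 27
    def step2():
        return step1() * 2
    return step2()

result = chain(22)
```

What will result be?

Step 1: chain(22) captures a = 22.
Step 2: step2() calls step1() which returns 22 + 27 = 49.
Step 3: step2() returns 49 * 2 = 98

The answer is 98.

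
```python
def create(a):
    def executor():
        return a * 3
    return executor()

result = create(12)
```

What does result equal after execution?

Step 1: create(12) binds parameter a = 12.
Step 2: executor() accesses a = 12 from enclosing scope.
Step 3: result = 12 * 3 = 36

The answer is 36.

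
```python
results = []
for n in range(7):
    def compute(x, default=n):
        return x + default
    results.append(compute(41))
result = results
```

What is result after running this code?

Step 1: Default argument default=n is evaluated at function definition time.
Step 2: Each iteration creates compute with default = current n value.
Step 3: compute(41) returns 41 + default. results = [41, 42, 43, 44, 45, 46, 47]

The answer is [41, 42, 43, 44, 45, 46, 47].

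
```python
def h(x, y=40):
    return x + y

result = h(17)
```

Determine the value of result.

Step 1: h(17) uses default y = 40.
Step 2: Returns 17 + 40 = 57.
Step 3: result = 57

The answer is 57.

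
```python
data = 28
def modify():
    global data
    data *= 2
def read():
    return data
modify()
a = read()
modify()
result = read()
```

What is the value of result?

Step 1: data = 28.
Step 2: First modify(): data = 28 * 2 = 56.
Step 3: Second modify(): data = 56 * 2 = 112.
Step 4: read() returns 112

The answer is 112.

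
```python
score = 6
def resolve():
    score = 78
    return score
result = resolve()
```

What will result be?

Step 1: Global score = 6.
Step 2: resolve() creates local score = 78, shadowing the global.
Step 3: Returns local score = 78. result = 78

The answer is 78.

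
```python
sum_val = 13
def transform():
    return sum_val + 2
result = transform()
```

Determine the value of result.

Step 1: sum_val = 13 is defined globally.
Step 2: transform() looks up sum_val from global scope = 13, then computes 13 + 2 = 15.
Step 3: result = 15

The answer is 15.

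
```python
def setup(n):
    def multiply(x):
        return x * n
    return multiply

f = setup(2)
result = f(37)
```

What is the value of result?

Step 1: setup(2) returns multiply closure with n = 2.
Step 2: f(37) computes 37 * 2 = 74.
Step 3: result = 74

The answer is 74.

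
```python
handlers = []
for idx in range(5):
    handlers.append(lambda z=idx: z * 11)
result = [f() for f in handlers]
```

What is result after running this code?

Step 1: Default arg z=idx captures idx at each iteration.
Step 2: handlers[k] has z defaulting to k, returns k * 11.
Step 3: result = [0, 11, 22, 33, 44]

The answer is [0, 11, 22, 33, 44].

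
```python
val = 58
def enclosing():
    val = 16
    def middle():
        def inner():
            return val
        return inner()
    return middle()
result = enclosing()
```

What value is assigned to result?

Step 1: enclosing() defines val = 16. middle() and inner() have no local val.
Step 2: inner() checks local (none), enclosing middle() (none), enclosing enclosing() and finds val = 16.
Step 3: result = 16

The answer is 16.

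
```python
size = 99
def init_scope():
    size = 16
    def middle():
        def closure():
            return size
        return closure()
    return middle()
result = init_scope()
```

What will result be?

Step 1: init_scope() defines size = 16. middle() and closure() have no local size.
Step 2: closure() checks local (none), enclosing middle() (none), enclosing init_scope() and finds size = 16.
Step 3: result = 16

The answer is 16.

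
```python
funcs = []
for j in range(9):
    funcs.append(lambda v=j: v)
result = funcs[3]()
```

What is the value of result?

Step 1: Default argument v=j captures j's value at each iteration.
Step 2: funcs[3] captured v = 3 when j was 3.
Step 3: result = 3

The answer is 3.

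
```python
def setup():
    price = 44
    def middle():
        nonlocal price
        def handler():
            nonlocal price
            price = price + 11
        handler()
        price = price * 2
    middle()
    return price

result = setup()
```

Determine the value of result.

Step 1: price = 44.
Step 2: handler() adds 11: price = 44 + 11 = 55.
Step 3: middle() doubles: price = 55 * 2 = 110.
Step 4: result = 110

The answer is 110.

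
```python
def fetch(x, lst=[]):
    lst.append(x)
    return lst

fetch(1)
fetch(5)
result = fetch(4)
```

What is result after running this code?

Step 1: Mutable default argument gotcha! The list [] is created once.
Step 2: Each call appends to the SAME list: [1], [1, 5], [1, 5, 4].
Step 3: result = [1, 5, 4]

The answer is [1, 5, 4].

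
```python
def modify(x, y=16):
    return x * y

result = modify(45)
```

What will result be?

Step 1: modify(45) uses default y = 16.
Step 2: Returns 45 * 16 = 720.
Step 3: result = 720

The answer is 720.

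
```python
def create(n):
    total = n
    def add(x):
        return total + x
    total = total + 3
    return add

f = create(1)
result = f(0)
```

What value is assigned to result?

Step 1: create(1) sets total = 1, then total = 1 + 3 = 4.
Step 2: Closures capture by reference, so add sees total = 4.
Step 3: f(0) returns 4 + 0 = 4

The answer is 4.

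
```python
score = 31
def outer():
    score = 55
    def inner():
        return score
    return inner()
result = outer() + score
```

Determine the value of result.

Step 1: Global score = 31. outer() shadows with score = 55.
Step 2: inner() returns enclosing score = 55. outer() = 55.
Step 3: result = 55 + global score (31) = 86

The answer is 86.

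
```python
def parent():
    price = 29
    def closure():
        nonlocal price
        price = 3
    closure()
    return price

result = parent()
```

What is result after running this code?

Step 1: parent() sets price = 29.
Step 2: closure() uses nonlocal to reassign price = 3.
Step 3: result = 3

The answer is 3.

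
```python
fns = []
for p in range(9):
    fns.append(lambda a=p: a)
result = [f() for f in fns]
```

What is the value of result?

Step 1: Default arg a=p captures p at each iteration.
Step 2: Each lambda has its own default: 0, 1, ..., 8.
Step 3: result = [0, 1, 2, 3, 4, 5, 6, 7, 8]

The answer is [0, 1, 2, 3, 4, 5, 6, 7, 8].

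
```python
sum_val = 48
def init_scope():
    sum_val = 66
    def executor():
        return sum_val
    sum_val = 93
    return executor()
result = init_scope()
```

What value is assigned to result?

Step 1: init_scope() sets sum_val = 66, then later sum_val = 93.
Step 2: executor() is called after sum_val is reassigned to 93. Closures capture variables by reference, not by value.
Step 3: result = 93

The answer is 93.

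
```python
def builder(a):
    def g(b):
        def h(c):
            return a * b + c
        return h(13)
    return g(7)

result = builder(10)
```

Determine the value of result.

Step 1: a = 10, b = 7, c = 13.
Step 2: h() computes a * b + c = 10 * 7 + 13 = 83.
Step 3: result = 83

The answer is 83.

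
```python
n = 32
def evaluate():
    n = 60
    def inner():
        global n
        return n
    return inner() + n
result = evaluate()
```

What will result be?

Step 1: Global n = 32. evaluate() shadows with local n = 60.
Step 2: inner() uses global keyword, so inner() returns global n = 32.
Step 3: evaluate() returns 32 + 60 = 92

The answer is 92.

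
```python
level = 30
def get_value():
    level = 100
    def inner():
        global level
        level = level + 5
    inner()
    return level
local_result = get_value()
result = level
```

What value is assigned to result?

Step 1: Global level = 30. get_value() creates local level = 100.
Step 2: inner() declares global level and adds 5: global level = 30 + 5 = 35.
Step 3: get_value() returns its local level = 100 (unaffected by inner).
Step 4: result = global level = 35

The answer is 35.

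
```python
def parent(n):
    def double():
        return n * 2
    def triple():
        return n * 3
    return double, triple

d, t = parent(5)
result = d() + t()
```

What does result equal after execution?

Step 1: Both closures capture the same n = 5.
Step 2: d() = 5 * 2 = 10, t() = 5 * 3 = 15.
Step 3: result = 10 + 15 = 25

The answer is 25.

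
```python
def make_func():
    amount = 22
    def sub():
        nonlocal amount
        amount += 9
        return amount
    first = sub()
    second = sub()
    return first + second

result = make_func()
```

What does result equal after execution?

Step 1: amount starts at 22.
Step 2: First call: amount = 22 + 9 = 31, returns 31.
Step 3: Second call: amount = 31 + 9 = 40, returns 40.
Step 4: result = 31 + 40 = 71

The answer is 71.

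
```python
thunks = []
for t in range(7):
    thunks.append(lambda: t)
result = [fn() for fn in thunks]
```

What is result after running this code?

Step 1: All 7 lambdas share the same variable t.
Step 2: After the loop, t = 6.
Step 3: Each call returns 6. result = [6, 6, 6, 6, 6, 6, 6]

The answer is [6, 6, 6, 6, 6, 6, 6].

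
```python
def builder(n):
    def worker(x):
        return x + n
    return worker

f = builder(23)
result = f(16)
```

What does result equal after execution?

Step 1: builder(23) creates a closure that captures n = 23.
Step 2: f(16) calls the closure with x = 16, returning 16 + 23 = 39.
Step 3: result = 39

The answer is 39.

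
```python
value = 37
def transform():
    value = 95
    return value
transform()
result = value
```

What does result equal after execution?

Step 1: Global value = 37.
Step 2: transform() creates local value = 95 (shadow, not modification).
Step 3: After transform() returns, global value is unchanged. result = 37

The answer is 37.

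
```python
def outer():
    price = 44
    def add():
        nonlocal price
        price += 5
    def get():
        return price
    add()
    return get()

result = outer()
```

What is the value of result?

Step 1: price = 44. add() modifies it via nonlocal, get() reads it.
Step 2: add() makes price = 44 + 5 = 49.
Step 3: get() returns 49. result = 49

The answer is 49.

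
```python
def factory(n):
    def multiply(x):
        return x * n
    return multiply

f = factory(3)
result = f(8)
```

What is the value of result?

Step 1: factory(3) returns multiply closure with n = 3.
Step 2: f(8) computes 8 * 3 = 24.
Step 3: result = 24

The answer is 24.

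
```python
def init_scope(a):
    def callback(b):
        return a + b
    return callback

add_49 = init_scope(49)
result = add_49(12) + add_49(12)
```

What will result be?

Step 1: add_49 captures a = 49.
Step 2: add_49(12) = 49 + 12 = 61, called twice.
Step 3: result = 61 + 61 = 122

The answer is 122.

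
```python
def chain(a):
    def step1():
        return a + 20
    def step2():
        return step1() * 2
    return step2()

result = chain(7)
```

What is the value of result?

Step 1: chain(7) captures a = 7.
Step 2: step2() calls step1() which returns 7 + 20 = 27.
Step 3: step2() returns 27 * 2 = 54

The answer is 54.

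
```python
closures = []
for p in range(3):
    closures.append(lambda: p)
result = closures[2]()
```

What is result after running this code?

Step 1: The loop creates 3 lambdas, all referencing the same variable p.
Step 2: After the loop, p = 2 (final value).
Step 3: closures[2]() looks up p at call time and finds 2. This is the late binding gotcha. result = 2

The answer is 2.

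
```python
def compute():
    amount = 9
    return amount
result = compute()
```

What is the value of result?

Step 1: compute() defines amount = 9 in its local scope.
Step 2: return amount finds the local variable amount = 9.
Step 3: result = 9

The answer is 9.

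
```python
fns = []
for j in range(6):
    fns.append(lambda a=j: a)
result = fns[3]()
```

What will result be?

Step 1: Default argument a=j captures j's value at each iteration.
Step 2: fns[3] captured a = 3 when j was 3.
Step 3: result = 3

The answer is 3.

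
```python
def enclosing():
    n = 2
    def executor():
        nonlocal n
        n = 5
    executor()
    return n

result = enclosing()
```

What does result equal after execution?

Step 1: enclosing() sets n = 2.
Step 2: executor() uses nonlocal to reassign n = 5.
Step 3: result = 5

The answer is 5.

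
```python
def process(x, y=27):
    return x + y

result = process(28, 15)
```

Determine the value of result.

Step 1: process(28, 15) overrides default y with 15.
Step 2: Returns 28 + 15 = 43.
Step 3: result = 43

The answer is 43.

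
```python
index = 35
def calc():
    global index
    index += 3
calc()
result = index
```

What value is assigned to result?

Step 1: index = 35 globally.
Step 2: calc() modifies global index: index += 3 = 38.
Step 3: result = 38

The answer is 38.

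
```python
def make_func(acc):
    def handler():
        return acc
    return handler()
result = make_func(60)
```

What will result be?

Step 1: make_func(60) binds parameter acc = 60.
Step 2: handler() looks up acc in enclosing scope and finds the parameter acc = 60.
Step 3: result = 60

The answer is 60.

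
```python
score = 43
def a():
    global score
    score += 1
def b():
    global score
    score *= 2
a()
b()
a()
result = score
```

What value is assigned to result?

Step 1: score = 43.
Step 2: a(): score = 43 + 1 = 44.
Step 3: b(): score = 44 * 2 = 88.
Step 4: a(): score = 88 + 1 = 89

The answer is 89.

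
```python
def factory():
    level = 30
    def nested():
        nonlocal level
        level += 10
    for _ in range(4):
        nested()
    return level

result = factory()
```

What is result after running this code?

Step 1: level = 30.
Step 2: nested() is called 4 times in a loop, each adding 10 via nonlocal.
Step 3: level = 30 + 10 * 4 = 70

The answer is 70.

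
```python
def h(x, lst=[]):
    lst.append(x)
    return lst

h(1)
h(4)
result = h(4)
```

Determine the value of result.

Step 1: Mutable default argument gotcha! The list [] is created once.
Step 2: Each call appends to the SAME list: [1], [1, 4], [1, 4, 4].
Step 3: result = [1, 4, 4]

The answer is [1, 4, 4].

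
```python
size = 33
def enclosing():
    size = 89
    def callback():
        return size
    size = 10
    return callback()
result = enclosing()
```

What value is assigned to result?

Step 1: enclosing() sets size = 89, then later size = 10.
Step 2: callback() is called after size is reassigned to 10. Closures capture variables by reference, not by value.
Step 3: result = 10

The answer is 10.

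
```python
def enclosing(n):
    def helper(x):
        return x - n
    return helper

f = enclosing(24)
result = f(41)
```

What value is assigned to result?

Step 1: enclosing(24) creates a closure capturing n = 24.
Step 2: f(41) computes 41 - 24 = 17.
Step 3: result = 17

The answer is 17.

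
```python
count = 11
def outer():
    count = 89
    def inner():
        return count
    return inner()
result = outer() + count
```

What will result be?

Step 1: Global count = 11. outer() shadows with count = 89.
Step 2: inner() returns enclosing count = 89. outer() = 89.
Step 3: result = 89 + global count (11) = 100

The answer is 100.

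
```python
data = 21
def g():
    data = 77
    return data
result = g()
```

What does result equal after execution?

Step 1: Global data = 21.
Step 2: g() creates local data = 77, shadowing the global.
Step 3: Returns local data = 77. result = 77

The answer is 77.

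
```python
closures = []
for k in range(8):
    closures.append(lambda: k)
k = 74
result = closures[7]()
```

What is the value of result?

Step 1: Lambdas capture the variable k by reference, not by value.
Step 2: After the loop, k is reassigned to 74.
Step 3: closures[7]() looks up the current k = 74. result = 74

The answer is 74.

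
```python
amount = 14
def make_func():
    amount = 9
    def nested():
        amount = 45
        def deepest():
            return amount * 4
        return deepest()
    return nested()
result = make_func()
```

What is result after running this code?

Step 1: deepest() looks up amount through LEGB: not local, finds amount = 45 in enclosing nested().
Step 2: Returns 45 * 4 = 180.
Step 3: result = 180

The answer is 180.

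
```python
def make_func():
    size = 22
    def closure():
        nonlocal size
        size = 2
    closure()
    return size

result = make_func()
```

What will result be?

Step 1: make_func() sets size = 22.
Step 2: closure() uses nonlocal to reassign size = 2.
Step 3: result = 2

The answer is 2.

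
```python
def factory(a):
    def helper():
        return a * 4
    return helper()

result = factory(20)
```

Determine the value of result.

Step 1: factory(20) binds parameter a = 20.
Step 2: helper() accesses a = 20 from enclosing scope.
Step 3: result = 20 * 4 = 80

The answer is 80.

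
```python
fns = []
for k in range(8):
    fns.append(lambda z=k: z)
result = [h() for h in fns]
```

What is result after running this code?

Step 1: Default arg z=k captures k at each iteration.
Step 2: Each lambda has its own default: 0, 1, ..., 7.
Step 3: result = [0, 1, 2, 3, 4, 5, 6, 7]

The answer is [0, 1, 2, 3, 4, 5, 6, 7].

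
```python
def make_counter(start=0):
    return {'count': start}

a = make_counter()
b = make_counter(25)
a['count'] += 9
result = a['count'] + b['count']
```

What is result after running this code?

Step 1: make_counter() returns a new dict each call (immutable default 0).
Step 2: a = {'count': 0}, b = {'count': 25}.
Step 3: a['count'] += 9 = 9. result = 9 + 25 = 34

The answer is 34.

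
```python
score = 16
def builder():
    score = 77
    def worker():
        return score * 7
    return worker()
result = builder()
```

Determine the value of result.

Step 1: builder() shadows global score with score = 77.
Step 2: worker() finds score = 77 in enclosing scope, computes 77 * 7 = 539.
Step 3: result = 539

The answer is 539.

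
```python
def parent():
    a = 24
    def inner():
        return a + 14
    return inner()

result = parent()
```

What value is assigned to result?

Step 1: parent() defines a = 24.
Step 2: inner() reads a = 24 from enclosing scope, returns 24 + 14 = 38.
Step 3: result = 38

The answer is 38.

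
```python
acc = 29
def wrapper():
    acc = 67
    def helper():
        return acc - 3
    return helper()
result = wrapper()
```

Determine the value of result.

Step 1: wrapper() shadows global acc with acc = 67.
Step 2: helper() finds acc = 67 in enclosing scope, computes 67 - 3 = 64.
Step 3: result = 64

The answer is 64.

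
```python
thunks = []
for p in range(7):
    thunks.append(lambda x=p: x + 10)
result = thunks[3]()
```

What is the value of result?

Step 1: Default argument x=p captures p's value at definition time.
Step 2: thunks[3] was defined when p = 3, so x defaults to 3.
Step 3: result = 3 + 10 = 13 (default arg fixes the late binding issue)

The answer is 13.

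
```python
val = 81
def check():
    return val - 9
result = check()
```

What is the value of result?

Step 1: val = 81 is defined globally.
Step 2: check() looks up val from global scope = 81, then computes 81 - 9 = 72.
Step 3: result = 72

The answer is 72.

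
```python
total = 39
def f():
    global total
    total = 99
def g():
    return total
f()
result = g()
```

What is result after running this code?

Step 1: total = 39.
Step 2: f() sets global total = 99.
Step 3: g() reads global total = 99. result = 99

The answer is 99.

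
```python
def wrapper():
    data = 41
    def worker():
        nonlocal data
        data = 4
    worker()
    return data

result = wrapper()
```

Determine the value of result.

Step 1: wrapper() sets data = 41.
Step 2: worker() uses nonlocal to reassign data = 4.
Step 3: result = 4

The answer is 4.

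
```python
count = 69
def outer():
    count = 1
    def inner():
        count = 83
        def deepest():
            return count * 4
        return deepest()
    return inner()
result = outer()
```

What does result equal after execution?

Step 1: deepest() looks up count through LEGB: not local, finds count = 83 in enclosing inner().
Step 2: Returns 83 * 4 = 332.
Step 3: result = 332

The answer is 332.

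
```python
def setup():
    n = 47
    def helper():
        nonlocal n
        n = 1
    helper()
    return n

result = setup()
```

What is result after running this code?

Step 1: setup() sets n = 47.
Step 2: helper() uses nonlocal to reassign n = 1.
Step 3: result = 1

The answer is 1.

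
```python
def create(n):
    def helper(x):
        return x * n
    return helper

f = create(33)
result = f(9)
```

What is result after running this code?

Step 1: create(33) creates a closure capturing n = 33.
Step 2: f(9) computes 9 * 33 = 297.
Step 3: result = 297

The answer is 297.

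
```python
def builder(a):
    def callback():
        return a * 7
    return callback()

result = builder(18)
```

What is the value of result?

Step 1: builder(18) binds parameter a = 18.
Step 2: callback() accesses a = 18 from enclosing scope.
Step 3: result = 18 * 7 = 126

The answer is 126.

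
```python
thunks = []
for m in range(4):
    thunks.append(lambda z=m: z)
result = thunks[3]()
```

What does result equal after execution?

Step 1: Default argument z=m captures m's value at each iteration.
Step 2: thunks[3] captured z = 3 when m was 3.
Step 3: result = 3

The answer is 3.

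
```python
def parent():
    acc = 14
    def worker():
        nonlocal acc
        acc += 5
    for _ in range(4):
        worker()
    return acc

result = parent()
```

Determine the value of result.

Step 1: acc = 14.
Step 2: worker() is called 4 times in a loop, each adding 5 via nonlocal.
Step 3: acc = 14 + 5 * 4 = 34

The answer is 34.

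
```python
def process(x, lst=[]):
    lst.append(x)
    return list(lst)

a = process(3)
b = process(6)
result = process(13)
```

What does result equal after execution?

Step 1: Default list is shared. list() creates copies for return values.
Step 2: Internal list grows: [3] -> [3, 6] -> [3, 6, 13].
Step 3: result = [3, 6, 13]

The answer is [3, 6, 13].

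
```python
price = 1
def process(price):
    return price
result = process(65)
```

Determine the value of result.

Step 1: Global price = 1.
Step 2: process(65) takes parameter price = 65, which shadows the global.
Step 3: result = 65

The answer is 65.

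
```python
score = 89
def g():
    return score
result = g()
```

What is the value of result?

Step 1: score = 89 is defined in the global scope.
Step 2: g() looks up score. No local score exists, so Python checks the global scope via LEGB rule and finds score = 89.
Step 3: result = 89

The answer is 89.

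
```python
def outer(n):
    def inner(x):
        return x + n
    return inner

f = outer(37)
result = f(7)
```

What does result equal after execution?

Step 1: outer(37) creates a closure that captures n = 37.
Step 2: f(7) calls the closure with x = 7, returning 7 + 37 = 44.
Step 3: result = 44

The answer is 44.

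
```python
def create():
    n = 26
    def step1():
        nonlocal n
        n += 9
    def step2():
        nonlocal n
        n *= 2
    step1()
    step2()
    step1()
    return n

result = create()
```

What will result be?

Step 1: n = 26.
Step 2: step1(): n = 26 + 9 = 35.
Step 3: step2(): n = 35 * 2 = 70.
Step 4: step1(): n = 70 + 9 = 79. result = 79

The answer is 79.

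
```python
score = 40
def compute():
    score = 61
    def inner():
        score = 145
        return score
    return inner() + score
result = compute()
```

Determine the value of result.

Step 1: compute() has local score = 61. inner() has local score = 145.
Step 2: inner() returns its local score = 145.
Step 3: compute() returns 145 + its own score (61) = 206

The answer is 206.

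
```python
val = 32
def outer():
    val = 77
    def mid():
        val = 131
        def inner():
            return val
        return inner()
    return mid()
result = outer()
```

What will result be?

Step 1: Three levels of shadowing: global 32, outer 77, mid 131.
Step 2: inner() finds val = 131 in enclosing mid() scope.
Step 3: result = 131

The answer is 131.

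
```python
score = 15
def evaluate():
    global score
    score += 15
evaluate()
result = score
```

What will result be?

Step 1: score = 15 globally.
Step 2: evaluate() modifies global score: score += 15 = 30.
Step 3: result = 30

The answer is 30.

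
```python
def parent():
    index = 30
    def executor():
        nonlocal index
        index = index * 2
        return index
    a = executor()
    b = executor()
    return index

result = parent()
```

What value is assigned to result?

Step 1: index starts at 30.
Step 2: First executor(): index = 30 * 2 = 60.
Step 3: Second executor(): index = 60 * 2 = 120.
Step 4: result = 120

The answer is 120.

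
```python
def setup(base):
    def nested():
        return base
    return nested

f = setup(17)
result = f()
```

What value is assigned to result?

Step 1: setup(17) creates closure capturing base = 17.
Step 2: f() returns the captured base = 17.
Step 3: result = 17

The answer is 17.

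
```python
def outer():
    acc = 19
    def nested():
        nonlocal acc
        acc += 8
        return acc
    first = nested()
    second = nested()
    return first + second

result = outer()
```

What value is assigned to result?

Step 1: acc starts at 19.
Step 2: First call: acc = 19 + 8 = 27, returns 27.
Step 3: Second call: acc = 27 + 8 = 35, returns 35.
Step 4: result = 27 + 35 = 62

The answer is 62.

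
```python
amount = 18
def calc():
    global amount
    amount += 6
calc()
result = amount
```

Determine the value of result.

Step 1: amount = 18 globally.
Step 2: calc() modifies global amount: amount += 6 = 24.
Step 3: result = 24

The answer is 24.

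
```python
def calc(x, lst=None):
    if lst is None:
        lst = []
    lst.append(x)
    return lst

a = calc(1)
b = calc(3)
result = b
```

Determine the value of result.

Step 1: None default with guard creates a NEW list each call.
Step 2: a = [1] (fresh list). b = [3] (another fresh list).
Step 3: result = [3] (this is the fix for mutable default)

The answer is [3].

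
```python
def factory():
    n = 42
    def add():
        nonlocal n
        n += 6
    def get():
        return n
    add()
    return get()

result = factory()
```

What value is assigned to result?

Step 1: n = 42. add() modifies it via nonlocal, get() reads it.
Step 2: add() makes n = 42 + 6 = 48.
Step 3: get() returns 48. result = 48

The answer is 48.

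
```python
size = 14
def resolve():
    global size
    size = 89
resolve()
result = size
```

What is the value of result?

Step 1: size = 14 globally.
Step 2: resolve() declares global size and sets it to 89.
Step 3: After resolve(), global size = 89. result = 89

The answer is 89.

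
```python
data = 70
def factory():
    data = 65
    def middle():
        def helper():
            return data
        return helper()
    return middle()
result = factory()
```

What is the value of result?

Step 1: factory() defines data = 65. middle() and helper() have no local data.
Step 2: helper() checks local (none), enclosing middle() (none), enclosing factory() and finds data = 65.
Step 3: result = 65

The answer is 65.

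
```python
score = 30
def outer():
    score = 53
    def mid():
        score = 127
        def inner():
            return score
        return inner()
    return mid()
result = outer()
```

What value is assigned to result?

Step 1: Three levels of shadowing: global 30, outer 53, mid 127.
Step 2: inner() finds score = 127 in enclosing mid() scope.
Step 3: result = 127

The answer is 127.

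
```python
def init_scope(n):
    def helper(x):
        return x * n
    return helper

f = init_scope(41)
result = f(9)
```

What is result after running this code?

Step 1: init_scope(41) creates a closure capturing n = 41.
Step 2: f(9) computes 9 * 41 = 369.
Step 3: result = 369

The answer is 369.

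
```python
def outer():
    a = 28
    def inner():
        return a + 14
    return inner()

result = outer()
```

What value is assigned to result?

Step 1: outer() defines a = 28.
Step 2: inner() reads a = 28 from enclosing scope, returns 28 + 14 = 42.
Step 3: result = 42

The answer is 42.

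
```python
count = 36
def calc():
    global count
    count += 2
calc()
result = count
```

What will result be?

Step 1: count = 36 globally.
Step 2: calc() modifies global count: count += 2 = 38.
Step 3: result = 38

The answer is 38.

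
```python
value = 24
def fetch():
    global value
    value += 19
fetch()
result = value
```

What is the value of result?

Step 1: value = 24 globally.
Step 2: fetch() modifies global value: value += 19 = 43.
Step 3: result = 43

The answer is 43.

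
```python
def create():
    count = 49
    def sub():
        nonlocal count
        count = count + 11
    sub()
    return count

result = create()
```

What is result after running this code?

Step 1: create() sets count = 49.
Step 2: sub() uses nonlocal to modify count in create's scope: count = 49 + 11 = 60.
Step 3: create() returns the modified count = 60

The answer is 60.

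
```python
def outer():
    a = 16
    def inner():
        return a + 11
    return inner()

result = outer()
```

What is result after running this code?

Step 1: outer() defines a = 16.
Step 2: inner() reads a = 16 from enclosing scope, returns 16 + 11 = 27.
Step 3: result = 27

The answer is 27.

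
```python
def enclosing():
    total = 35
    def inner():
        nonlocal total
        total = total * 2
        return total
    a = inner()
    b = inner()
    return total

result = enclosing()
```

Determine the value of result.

Step 1: total starts at 35.
Step 2: First inner(): total = 35 * 2 = 70.
Step 3: Second inner(): total = 70 * 2 = 140.
Step 4: result = 140

The answer is 140.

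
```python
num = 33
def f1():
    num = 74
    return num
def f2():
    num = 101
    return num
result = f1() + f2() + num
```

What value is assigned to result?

Step 1: Each function shadows global num with its own local.
Step 2: f1() returns 74, f2() returns 101.
Step 3: Global num = 33 is unchanged. result = 74 + 101 + 33 = 208

The answer is 208.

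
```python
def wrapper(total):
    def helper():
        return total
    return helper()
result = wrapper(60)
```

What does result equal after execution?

Step 1: wrapper(60) binds parameter total = 60.
Step 2: helper() looks up total in enclosing scope and finds the parameter total = 60.
Step 3: result = 60

The answer is 60.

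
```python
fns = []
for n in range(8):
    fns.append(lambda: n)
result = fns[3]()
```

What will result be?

Step 1: The loop creates 8 lambdas, all referencing the same variable n.
Step 2: After the loop, n = 7 (final value).
Step 3: fns[3]() looks up n at call time and finds 7. This is the late binding gotcha. result = 7

The answer is 7.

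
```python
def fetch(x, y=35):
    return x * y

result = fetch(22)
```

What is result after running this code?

Step 1: fetch(22) uses default y = 35.
Step 2: Returns 22 * 35 = 770.
Step 3: result = 770

The answer is 770.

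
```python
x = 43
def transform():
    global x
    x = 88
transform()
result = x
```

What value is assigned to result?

Step 1: x = 43 globally.
Step 2: transform() declares global x and sets it to 88.
Step 3: After transform(), global x = 88. result = 88

The answer is 88.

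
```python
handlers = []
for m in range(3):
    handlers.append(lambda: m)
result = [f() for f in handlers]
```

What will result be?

Step 1: All 3 lambdas share the same variable m.
Step 2: After the loop, m = 2.
Step 3: Each call returns 2. result = [2, 2, 2]

The answer is [2, 2, 2].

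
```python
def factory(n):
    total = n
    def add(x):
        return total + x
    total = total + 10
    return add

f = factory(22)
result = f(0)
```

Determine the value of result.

Step 1: factory(22) sets total = 22, then total = 22 + 10 = 32.
Step 2: Closures capture by reference, so add sees total = 32.
Step 3: f(0) returns 32 + 0 = 32

The answer is 32.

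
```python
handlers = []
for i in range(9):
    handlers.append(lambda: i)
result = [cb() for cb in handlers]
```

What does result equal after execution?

Step 1: All 9 lambdas share the same variable i.
Step 2: After the loop, i = 8.
Step 3: Each call returns 8. result = [8, 8, 8, 8, 8, 8, 8, 8, 8]

The answer is [8, 8, 8, 8, 8, 8, 8, 8, 8].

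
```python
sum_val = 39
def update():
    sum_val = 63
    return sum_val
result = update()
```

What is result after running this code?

Step 1: Global sum_val = 39.
Step 2: update() creates local sum_val = 63, shadowing the global.
Step 3: Returns local sum_val = 63. result = 63

The answer is 63.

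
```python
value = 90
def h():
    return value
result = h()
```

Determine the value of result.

Step 1: value = 90 is defined in the global scope.
Step 2: h() looks up value. No local value exists, so Python checks the global scope via LEGB rule and finds value = 90.
Step 3: result = 90

The answer is 90.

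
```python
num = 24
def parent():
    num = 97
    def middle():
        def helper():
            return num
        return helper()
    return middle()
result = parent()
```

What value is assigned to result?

Step 1: parent() defines num = 97. middle() and helper() have no local num.
Step 2: helper() checks local (none), enclosing middle() (none), enclosing parent() and finds num = 97.
Step 3: result = 97

The answer is 97.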